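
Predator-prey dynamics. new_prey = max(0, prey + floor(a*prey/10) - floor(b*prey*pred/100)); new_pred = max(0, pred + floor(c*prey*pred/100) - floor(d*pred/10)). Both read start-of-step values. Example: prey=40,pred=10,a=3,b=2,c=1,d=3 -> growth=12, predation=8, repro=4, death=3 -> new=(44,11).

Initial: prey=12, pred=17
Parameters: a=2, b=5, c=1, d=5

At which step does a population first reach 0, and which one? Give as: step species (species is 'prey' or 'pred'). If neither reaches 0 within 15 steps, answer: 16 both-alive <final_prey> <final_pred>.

Step 1: prey: 12+2-10=4; pred: 17+2-8=11
Step 2: prey: 4+0-2=2; pred: 11+0-5=6
Step 3: prey: 2+0-0=2; pred: 6+0-3=3
Step 4: prey: 2+0-0=2; pred: 3+0-1=2
Step 5: prey: 2+0-0=2; pred: 2+0-1=1
Step 6: prey: 2+0-0=2; pred: 1+0-0=1
Steps 7-15: state stable at prey=2, pred=1 (no change)
No extinction within 15 steps

Answer: 16 both-alive 2 1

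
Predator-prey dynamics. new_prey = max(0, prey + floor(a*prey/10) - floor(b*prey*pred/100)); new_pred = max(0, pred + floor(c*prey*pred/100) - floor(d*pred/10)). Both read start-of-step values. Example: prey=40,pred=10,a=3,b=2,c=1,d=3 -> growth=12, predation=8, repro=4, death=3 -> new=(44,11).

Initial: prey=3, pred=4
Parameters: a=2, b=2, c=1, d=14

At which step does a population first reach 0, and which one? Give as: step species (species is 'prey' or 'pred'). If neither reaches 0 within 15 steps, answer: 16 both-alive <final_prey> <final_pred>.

Step 1: prey: 3+0-0=3; pred: 4+0-5=0
First extinction: pred at step 1

Answer: 1 pred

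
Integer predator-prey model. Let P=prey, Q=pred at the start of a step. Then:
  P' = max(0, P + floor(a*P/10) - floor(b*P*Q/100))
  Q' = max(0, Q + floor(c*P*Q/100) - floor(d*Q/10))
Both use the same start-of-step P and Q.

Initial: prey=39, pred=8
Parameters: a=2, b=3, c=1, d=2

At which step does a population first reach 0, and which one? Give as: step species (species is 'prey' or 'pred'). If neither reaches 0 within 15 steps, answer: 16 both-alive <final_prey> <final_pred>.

Answer: 16 both-alive 7 4

Derivation:
Step 1: prey: 39+7-9=37; pred: 8+3-1=10
Step 2: prey: 37+7-11=33; pred: 10+3-2=11
Step 3: prey: 33+6-10=29; pred: 11+3-2=12
Step 4: prey: 29+5-10=24; pred: 12+3-2=13
Step 5: prey: 24+4-9=19; pred: 13+3-2=14
Step 6: prey: 19+3-7=15; pred: 14+2-2=14
Step 7: prey: 15+3-6=12; pred: 14+2-2=14
Step 8: prey: 12+2-5=9; pred: 14+1-2=13
Step 9: prey: 9+1-3=7; pred: 13+1-2=12
Step 10: prey: 7+1-2=6; pred: 12+0-2=10
Step 11: prey: 6+1-1=6; pred: 10+0-2=8
Step 12: prey: 6+1-1=6; pred: 8+0-1=7
Step 13: prey: 6+1-1=6; pred: 7+0-1=6
Step 14: prey: 6+1-1=6; pred: 6+0-1=5
Step 15: prey: 6+1-0=7; pred: 5+0-1=4
No extinction within 15 steps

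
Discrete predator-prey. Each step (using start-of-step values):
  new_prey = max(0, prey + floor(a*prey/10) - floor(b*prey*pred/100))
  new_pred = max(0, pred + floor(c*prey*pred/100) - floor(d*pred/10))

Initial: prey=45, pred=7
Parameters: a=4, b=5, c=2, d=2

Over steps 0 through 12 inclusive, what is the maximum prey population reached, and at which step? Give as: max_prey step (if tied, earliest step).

Step 1: prey: 45+18-15=48; pred: 7+6-1=12
Step 2: prey: 48+19-28=39; pred: 12+11-2=21
Step 3: prey: 39+15-40=14; pred: 21+16-4=33
Step 4: prey: 14+5-23=0; pred: 33+9-6=36
Step 5: prey: 0+0-0=0; pred: 36+0-7=29
Step 6: prey: 0+0-0=0; pred: 29+0-5=24
Step 7: prey: 0+0-0=0; pred: 24+0-4=20
Step 8: prey: 0+0-0=0; pred: 20+0-4=16
Step 9: prey: 0+0-0=0; pred: 16+0-3=13
Step 10: prey: 0+0-0=0; pred: 13+0-2=11
Step 11: prey: 0+0-0=0; pred: 11+0-2=9
Step 12: prey: 0+0-0=0; pred: 9+0-1=8
Max prey = 48 at step 1

Answer: 48 1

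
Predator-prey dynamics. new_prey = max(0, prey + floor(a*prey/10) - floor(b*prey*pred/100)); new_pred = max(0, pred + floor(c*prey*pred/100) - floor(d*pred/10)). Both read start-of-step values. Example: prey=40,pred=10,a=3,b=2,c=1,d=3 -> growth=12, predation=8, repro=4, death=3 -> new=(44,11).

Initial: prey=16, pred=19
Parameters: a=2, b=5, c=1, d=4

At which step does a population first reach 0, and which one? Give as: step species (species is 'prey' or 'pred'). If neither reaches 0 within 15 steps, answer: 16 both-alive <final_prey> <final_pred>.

Answer: 16 both-alive 1 2

Derivation:
Step 1: prey: 16+3-15=4; pred: 19+3-7=15
Step 2: prey: 4+0-3=1; pred: 15+0-6=9
Step 3: prey: 1+0-0=1; pred: 9+0-3=6
Step 4: prey: 1+0-0=1; pred: 6+0-2=4
Step 5: prey: 1+0-0=1; pred: 4+0-1=3
Step 6: prey: 1+0-0=1; pred: 3+0-1=2
Step 7: prey: 1+0-0=1; pred: 2+0-0=2
Steps 8-15: state stable at prey=1, pred=2 (no change)
No extinction within 15 steps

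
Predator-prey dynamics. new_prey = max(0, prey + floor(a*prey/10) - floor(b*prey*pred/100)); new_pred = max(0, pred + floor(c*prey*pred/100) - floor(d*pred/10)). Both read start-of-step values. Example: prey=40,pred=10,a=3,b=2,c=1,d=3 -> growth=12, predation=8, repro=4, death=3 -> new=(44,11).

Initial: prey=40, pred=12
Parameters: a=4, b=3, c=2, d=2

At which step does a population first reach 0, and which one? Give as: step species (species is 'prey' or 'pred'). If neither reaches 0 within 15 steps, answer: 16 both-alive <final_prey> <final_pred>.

Answer: 4 prey

Derivation:
Step 1: prey: 40+16-14=42; pred: 12+9-2=19
Step 2: prey: 42+16-23=35; pred: 19+15-3=31
Step 3: prey: 35+14-32=17; pred: 31+21-6=46
Step 4: prey: 17+6-23=0; pred: 46+15-9=52
First extinction: prey at step 4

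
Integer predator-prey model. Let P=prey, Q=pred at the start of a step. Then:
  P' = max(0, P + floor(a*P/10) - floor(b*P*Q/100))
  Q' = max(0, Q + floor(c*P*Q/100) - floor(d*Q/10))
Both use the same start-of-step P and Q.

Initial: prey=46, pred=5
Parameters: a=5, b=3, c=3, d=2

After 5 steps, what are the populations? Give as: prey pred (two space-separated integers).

Step 1: prey: 46+23-6=63; pred: 5+6-1=10
Step 2: prey: 63+31-18=76; pred: 10+18-2=26
Step 3: prey: 76+38-59=55; pred: 26+59-5=80
Step 4: prey: 55+27-132=0; pred: 80+132-16=196
Step 5: prey: 0+0-0=0; pred: 196+0-39=157

Answer: 0 157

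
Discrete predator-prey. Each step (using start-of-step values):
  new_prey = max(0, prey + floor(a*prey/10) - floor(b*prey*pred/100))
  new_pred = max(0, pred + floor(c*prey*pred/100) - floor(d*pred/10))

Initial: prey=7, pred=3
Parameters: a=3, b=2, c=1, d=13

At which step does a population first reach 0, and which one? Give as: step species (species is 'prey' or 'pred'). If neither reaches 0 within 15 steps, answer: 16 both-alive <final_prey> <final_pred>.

Step 1: prey: 7+2-0=9; pred: 3+0-3=0
First extinction: pred at step 1

Answer: 1 pred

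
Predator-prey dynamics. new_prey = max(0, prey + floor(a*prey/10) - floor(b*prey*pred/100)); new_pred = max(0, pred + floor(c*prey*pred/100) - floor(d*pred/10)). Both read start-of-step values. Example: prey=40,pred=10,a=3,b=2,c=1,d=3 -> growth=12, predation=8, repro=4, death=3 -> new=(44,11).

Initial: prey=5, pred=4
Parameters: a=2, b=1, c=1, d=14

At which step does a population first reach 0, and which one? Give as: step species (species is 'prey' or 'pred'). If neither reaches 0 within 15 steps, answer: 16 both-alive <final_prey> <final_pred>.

Step 1: prey: 5+1-0=6; pred: 4+0-5=0
First extinction: pred at step 1

Answer: 1 pred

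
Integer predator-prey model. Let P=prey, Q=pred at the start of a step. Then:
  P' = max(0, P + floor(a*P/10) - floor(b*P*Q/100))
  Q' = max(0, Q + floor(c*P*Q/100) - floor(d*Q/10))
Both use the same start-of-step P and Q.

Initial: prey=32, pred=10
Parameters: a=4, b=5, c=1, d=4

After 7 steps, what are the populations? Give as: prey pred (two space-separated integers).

Step 1: prey: 32+12-16=28; pred: 10+3-4=9
Step 2: prey: 28+11-12=27; pred: 9+2-3=8
Step 3: prey: 27+10-10=27; pred: 8+2-3=7
Step 4: prey: 27+10-9=28; pred: 7+1-2=6
Step 5: prey: 28+11-8=31; pred: 6+1-2=5
Step 6: prey: 31+12-7=36; pred: 5+1-2=4
Step 7: prey: 36+14-7=43; pred: 4+1-1=4

Answer: 43 4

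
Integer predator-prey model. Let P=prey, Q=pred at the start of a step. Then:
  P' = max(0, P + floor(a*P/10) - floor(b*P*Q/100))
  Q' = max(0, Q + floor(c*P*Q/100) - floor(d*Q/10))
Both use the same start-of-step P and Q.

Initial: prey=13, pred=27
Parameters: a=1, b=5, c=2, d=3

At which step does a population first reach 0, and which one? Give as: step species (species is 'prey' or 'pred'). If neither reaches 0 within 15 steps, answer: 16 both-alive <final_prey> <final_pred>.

Answer: 1 prey

Derivation:
Step 1: prey: 13+1-17=0; pred: 27+7-8=26
First extinction: prey at step 1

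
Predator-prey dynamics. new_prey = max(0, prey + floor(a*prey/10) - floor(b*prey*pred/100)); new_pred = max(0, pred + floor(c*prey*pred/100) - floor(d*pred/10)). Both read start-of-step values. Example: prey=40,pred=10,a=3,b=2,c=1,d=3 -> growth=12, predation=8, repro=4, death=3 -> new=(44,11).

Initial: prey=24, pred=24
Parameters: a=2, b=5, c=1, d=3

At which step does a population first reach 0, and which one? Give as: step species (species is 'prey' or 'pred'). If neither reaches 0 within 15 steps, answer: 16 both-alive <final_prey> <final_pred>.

Answer: 1 prey

Derivation:
Step 1: prey: 24+4-28=0; pred: 24+5-7=22
First extinction: prey at step 1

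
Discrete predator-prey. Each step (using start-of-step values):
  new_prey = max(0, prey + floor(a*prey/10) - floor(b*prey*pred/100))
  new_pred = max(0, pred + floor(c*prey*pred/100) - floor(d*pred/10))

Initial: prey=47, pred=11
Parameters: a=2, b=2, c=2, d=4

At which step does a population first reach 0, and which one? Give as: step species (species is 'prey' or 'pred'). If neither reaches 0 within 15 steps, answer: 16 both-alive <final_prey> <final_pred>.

Step 1: prey: 47+9-10=46; pred: 11+10-4=17
Step 2: prey: 46+9-15=40; pred: 17+15-6=26
Step 3: prey: 40+8-20=28; pred: 26+20-10=36
Step 4: prey: 28+5-20=13; pred: 36+20-14=42
Step 5: prey: 13+2-10=5; pred: 42+10-16=36
Step 6: prey: 5+1-3=3; pred: 36+3-14=25
Step 7: prey: 3+0-1=2; pred: 25+1-10=16
Step 8: prey: 2+0-0=2; pred: 16+0-6=10
Step 9: prey: 2+0-0=2; pred: 10+0-4=6
Step 10: prey: 2+0-0=2; pred: 6+0-2=4
Step 11: prey: 2+0-0=2; pred: 4+0-1=3
Step 12: prey: 2+0-0=2; pred: 3+0-1=2
Step 13: prey: 2+0-0=2; pred: 2+0-0=2
Steps 14-15: state stable at prey=2, pred=2 (no change)
No extinction within 15 steps

Answer: 16 both-alive 2 2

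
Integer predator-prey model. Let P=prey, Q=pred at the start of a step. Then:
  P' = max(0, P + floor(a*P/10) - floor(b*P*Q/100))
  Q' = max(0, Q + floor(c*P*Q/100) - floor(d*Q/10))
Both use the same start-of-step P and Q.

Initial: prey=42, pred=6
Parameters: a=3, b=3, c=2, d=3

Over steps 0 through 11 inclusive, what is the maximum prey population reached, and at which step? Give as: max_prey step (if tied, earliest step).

Step 1: prey: 42+12-7=47; pred: 6+5-1=10
Step 2: prey: 47+14-14=47; pred: 10+9-3=16
Step 3: prey: 47+14-22=39; pred: 16+15-4=27
Step 4: prey: 39+11-31=19; pred: 27+21-8=40
Step 5: prey: 19+5-22=2; pred: 40+15-12=43
Step 6: prey: 2+0-2=0; pred: 43+1-12=32
Step 7: prey: 0+0-0=0; pred: 32+0-9=23
Step 8: prey: 0+0-0=0; pred: 23+0-6=17
Step 9: prey: 0+0-0=0; pred: 17+0-5=12
Step 10: prey: 0+0-0=0; pred: 12+0-3=9
Step 11: prey: 0+0-0=0; pred: 9+0-2=7
Max prey = 47 at step 1

Answer: 47 1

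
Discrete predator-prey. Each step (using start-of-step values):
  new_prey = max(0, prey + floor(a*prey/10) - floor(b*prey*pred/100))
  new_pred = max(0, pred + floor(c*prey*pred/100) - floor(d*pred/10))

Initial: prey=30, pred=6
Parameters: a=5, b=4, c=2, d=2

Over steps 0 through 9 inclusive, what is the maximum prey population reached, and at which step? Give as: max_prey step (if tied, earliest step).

Step 1: prey: 30+15-7=38; pred: 6+3-1=8
Step 2: prey: 38+19-12=45; pred: 8+6-1=13
Step 3: prey: 45+22-23=44; pred: 13+11-2=22
Step 4: prey: 44+22-38=28; pred: 22+19-4=37
Step 5: prey: 28+14-41=1; pred: 37+20-7=50
Step 6: prey: 1+0-2=0; pred: 50+1-10=41
Step 7: prey: 0+0-0=0; pred: 41+0-8=33
Step 8: prey: 0+0-0=0; pred: 33+0-6=27
Step 9: prey: 0+0-0=0; pred: 27+0-5=22
Max prey = 45 at step 2

Answer: 45 2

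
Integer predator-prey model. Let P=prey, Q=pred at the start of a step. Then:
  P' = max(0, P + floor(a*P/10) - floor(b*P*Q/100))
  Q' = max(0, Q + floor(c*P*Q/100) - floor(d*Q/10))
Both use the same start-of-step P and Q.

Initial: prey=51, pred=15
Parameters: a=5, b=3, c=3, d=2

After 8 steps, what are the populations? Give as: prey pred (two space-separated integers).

Answer: 0 44

Derivation:
Step 1: prey: 51+25-22=54; pred: 15+22-3=34
Step 2: prey: 54+27-55=26; pred: 34+55-6=83
Step 3: prey: 26+13-64=0; pred: 83+64-16=131
Step 4: prey: 0+0-0=0; pred: 131+0-26=105
Step 5: prey: 0+0-0=0; pred: 105+0-21=84
Step 6: prey: 0+0-0=0; pred: 84+0-16=68
Step 7: prey: 0+0-0=0; pred: 68+0-13=55
Step 8: prey: 0+0-0=0; pred: 55+0-11=44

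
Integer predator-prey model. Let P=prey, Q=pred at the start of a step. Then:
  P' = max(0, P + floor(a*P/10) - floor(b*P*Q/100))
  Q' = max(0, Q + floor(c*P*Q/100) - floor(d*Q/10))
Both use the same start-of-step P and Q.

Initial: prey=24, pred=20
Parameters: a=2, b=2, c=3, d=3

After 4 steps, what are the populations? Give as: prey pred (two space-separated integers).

Step 1: prey: 24+4-9=19; pred: 20+14-6=28
Step 2: prey: 19+3-10=12; pred: 28+15-8=35
Step 3: prey: 12+2-8=6; pred: 35+12-10=37
Step 4: prey: 6+1-4=3; pred: 37+6-11=32

Answer: 3 32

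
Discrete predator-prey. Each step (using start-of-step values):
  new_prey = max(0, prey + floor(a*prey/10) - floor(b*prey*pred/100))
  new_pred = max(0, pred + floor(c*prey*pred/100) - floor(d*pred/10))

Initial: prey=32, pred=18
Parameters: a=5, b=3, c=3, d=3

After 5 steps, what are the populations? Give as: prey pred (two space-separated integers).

Step 1: prey: 32+16-17=31; pred: 18+17-5=30
Step 2: prey: 31+15-27=19; pred: 30+27-9=48
Step 3: prey: 19+9-27=1; pred: 48+27-14=61
Step 4: prey: 1+0-1=0; pred: 61+1-18=44
Step 5: prey: 0+0-0=0; pred: 44+0-13=31

Answer: 0 31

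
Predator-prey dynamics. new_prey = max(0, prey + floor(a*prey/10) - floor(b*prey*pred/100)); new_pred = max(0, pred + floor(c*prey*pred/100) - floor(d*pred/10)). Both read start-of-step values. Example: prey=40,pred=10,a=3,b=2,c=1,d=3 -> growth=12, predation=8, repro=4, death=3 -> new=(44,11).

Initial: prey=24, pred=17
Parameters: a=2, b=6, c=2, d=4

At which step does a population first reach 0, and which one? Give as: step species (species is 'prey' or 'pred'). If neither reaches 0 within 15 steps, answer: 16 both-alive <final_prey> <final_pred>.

Step 1: prey: 24+4-24=4; pred: 17+8-6=19
Step 2: prey: 4+0-4=0; pred: 19+1-7=13
First extinction: prey at step 2

Answer: 2 prey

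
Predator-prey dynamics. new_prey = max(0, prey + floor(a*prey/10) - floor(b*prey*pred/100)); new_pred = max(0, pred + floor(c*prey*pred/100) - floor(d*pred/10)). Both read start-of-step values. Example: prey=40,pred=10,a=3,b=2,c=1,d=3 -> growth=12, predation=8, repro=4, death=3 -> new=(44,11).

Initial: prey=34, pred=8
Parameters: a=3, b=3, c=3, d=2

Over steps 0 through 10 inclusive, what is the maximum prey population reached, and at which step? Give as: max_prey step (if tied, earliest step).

Answer: 36 1

Derivation:
Step 1: prey: 34+10-8=36; pred: 8+8-1=15
Step 2: prey: 36+10-16=30; pred: 15+16-3=28
Step 3: prey: 30+9-25=14; pred: 28+25-5=48
Step 4: prey: 14+4-20=0; pred: 48+20-9=59
Step 5: prey: 0+0-0=0; pred: 59+0-11=48
Step 6: prey: 0+0-0=0; pred: 48+0-9=39
Step 7: prey: 0+0-0=0; pred: 39+0-7=32
Step 8: prey: 0+0-0=0; pred: 32+0-6=26
Step 9: prey: 0+0-0=0; pred: 26+0-5=21
Step 10: prey: 0+0-0=0; pred: 21+0-4=17
Max prey = 36 at step 1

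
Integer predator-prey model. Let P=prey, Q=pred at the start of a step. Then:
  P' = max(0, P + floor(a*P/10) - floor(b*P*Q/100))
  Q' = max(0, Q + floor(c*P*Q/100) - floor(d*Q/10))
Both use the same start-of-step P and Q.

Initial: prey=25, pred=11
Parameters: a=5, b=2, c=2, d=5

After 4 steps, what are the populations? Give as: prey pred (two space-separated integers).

Step 1: prey: 25+12-5=32; pred: 11+5-5=11
Step 2: prey: 32+16-7=41; pred: 11+7-5=13
Step 3: prey: 41+20-10=51; pred: 13+10-6=17
Step 4: prey: 51+25-17=59; pred: 17+17-8=26

Answer: 59 26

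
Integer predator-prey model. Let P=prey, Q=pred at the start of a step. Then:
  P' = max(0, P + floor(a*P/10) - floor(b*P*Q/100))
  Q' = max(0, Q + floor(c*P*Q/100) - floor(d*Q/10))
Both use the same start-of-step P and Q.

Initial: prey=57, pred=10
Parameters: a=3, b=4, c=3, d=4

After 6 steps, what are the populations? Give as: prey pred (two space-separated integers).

Answer: 0 14

Derivation:
Step 1: prey: 57+17-22=52; pred: 10+17-4=23
Step 2: prey: 52+15-47=20; pred: 23+35-9=49
Step 3: prey: 20+6-39=0; pred: 49+29-19=59
Step 4: prey: 0+0-0=0; pred: 59+0-23=36
Step 5: prey: 0+0-0=0; pred: 36+0-14=22
Step 6: prey: 0+0-0=0; pred: 22+0-8=14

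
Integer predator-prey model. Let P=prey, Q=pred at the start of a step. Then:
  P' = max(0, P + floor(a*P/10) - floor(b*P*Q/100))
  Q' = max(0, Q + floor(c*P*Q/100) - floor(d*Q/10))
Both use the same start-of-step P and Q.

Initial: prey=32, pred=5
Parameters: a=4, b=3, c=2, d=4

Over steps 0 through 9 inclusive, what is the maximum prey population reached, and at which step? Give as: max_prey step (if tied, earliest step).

Step 1: prey: 32+12-4=40; pred: 5+3-2=6
Step 2: prey: 40+16-7=49; pred: 6+4-2=8
Step 3: prey: 49+19-11=57; pred: 8+7-3=12
Step 4: prey: 57+22-20=59; pred: 12+13-4=21
Step 5: prey: 59+23-37=45; pred: 21+24-8=37
Step 6: prey: 45+18-49=14; pred: 37+33-14=56
Step 7: prey: 14+5-23=0; pred: 56+15-22=49
Step 8: prey: 0+0-0=0; pred: 49+0-19=30
Step 9: prey: 0+0-0=0; pred: 30+0-12=18
Max prey = 59 at step 4

Answer: 59 4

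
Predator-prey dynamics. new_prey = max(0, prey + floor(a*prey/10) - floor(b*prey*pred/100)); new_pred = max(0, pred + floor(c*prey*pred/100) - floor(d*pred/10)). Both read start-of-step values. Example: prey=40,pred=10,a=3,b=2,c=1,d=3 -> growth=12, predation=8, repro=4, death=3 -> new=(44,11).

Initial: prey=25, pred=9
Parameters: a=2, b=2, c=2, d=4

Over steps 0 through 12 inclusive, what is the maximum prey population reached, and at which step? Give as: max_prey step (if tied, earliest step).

Answer: 26 1

Derivation:
Step 1: prey: 25+5-4=26; pred: 9+4-3=10
Step 2: prey: 26+5-5=26; pred: 10+5-4=11
Step 3: prey: 26+5-5=26; pred: 11+5-4=12
Step 4: prey: 26+5-6=25; pred: 12+6-4=14
Step 5: prey: 25+5-7=23; pred: 14+7-5=16
Step 6: prey: 23+4-7=20; pred: 16+7-6=17
Step 7: prey: 20+4-6=18; pred: 17+6-6=17
Step 8: prey: 18+3-6=15; pred: 17+6-6=17
Step 9: prey: 15+3-5=13; pred: 17+5-6=16
Step 10: prey: 13+2-4=11; pred: 16+4-6=14
Step 11: prey: 11+2-3=10; pred: 14+3-5=12
Step 12: prey: 10+2-2=10; pred: 12+2-4=10
Max prey = 26 at step 1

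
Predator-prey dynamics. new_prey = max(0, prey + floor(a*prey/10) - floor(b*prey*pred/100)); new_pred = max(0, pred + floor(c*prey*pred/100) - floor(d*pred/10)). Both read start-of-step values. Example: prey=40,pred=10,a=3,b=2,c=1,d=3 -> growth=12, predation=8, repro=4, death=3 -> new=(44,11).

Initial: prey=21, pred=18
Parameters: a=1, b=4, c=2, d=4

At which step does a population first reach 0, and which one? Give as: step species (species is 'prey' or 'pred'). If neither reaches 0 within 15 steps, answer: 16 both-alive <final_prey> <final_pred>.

Step 1: prey: 21+2-15=8; pred: 18+7-7=18
Step 2: prey: 8+0-5=3; pred: 18+2-7=13
Step 3: prey: 3+0-1=2; pred: 13+0-5=8
Step 4: prey: 2+0-0=2; pred: 8+0-3=5
Step 5: prey: 2+0-0=2; pred: 5+0-2=3
Step 6: prey: 2+0-0=2; pred: 3+0-1=2
Step 7: prey: 2+0-0=2; pred: 2+0-0=2
Steps 8-15: state stable at prey=2, pred=2 (no change)
No extinction within 15 steps

Answer: 16 both-alive 2 2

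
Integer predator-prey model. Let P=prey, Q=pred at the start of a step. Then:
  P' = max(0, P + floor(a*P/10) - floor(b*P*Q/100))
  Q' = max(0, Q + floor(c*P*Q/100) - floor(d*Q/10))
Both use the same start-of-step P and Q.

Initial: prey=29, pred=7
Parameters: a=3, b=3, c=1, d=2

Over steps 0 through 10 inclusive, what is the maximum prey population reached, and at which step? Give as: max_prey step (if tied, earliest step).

Answer: 34 3

Derivation:
Step 1: prey: 29+8-6=31; pred: 7+2-1=8
Step 2: prey: 31+9-7=33; pred: 8+2-1=9
Step 3: prey: 33+9-8=34; pred: 9+2-1=10
Step 4: prey: 34+10-10=34; pred: 10+3-2=11
Step 5: prey: 34+10-11=33; pred: 11+3-2=12
Step 6: prey: 33+9-11=31; pred: 12+3-2=13
Step 7: prey: 31+9-12=28; pred: 13+4-2=15
Step 8: prey: 28+8-12=24; pred: 15+4-3=16
Step 9: prey: 24+7-11=20; pred: 16+3-3=16
Step 10: prey: 20+6-9=17; pred: 16+3-3=16
Max prey = 34 at step 3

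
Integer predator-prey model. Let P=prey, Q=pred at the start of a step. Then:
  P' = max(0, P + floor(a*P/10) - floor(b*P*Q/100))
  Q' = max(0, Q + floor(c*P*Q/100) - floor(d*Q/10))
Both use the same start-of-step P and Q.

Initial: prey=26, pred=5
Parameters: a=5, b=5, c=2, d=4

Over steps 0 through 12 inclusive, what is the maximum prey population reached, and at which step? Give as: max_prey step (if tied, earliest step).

Step 1: prey: 26+13-6=33; pred: 5+2-2=5
Step 2: prey: 33+16-8=41; pred: 5+3-2=6
Step 3: prey: 41+20-12=49; pred: 6+4-2=8
Step 4: prey: 49+24-19=54; pred: 8+7-3=12
Step 5: prey: 54+27-32=49; pred: 12+12-4=20
Step 6: prey: 49+24-49=24; pred: 20+19-8=31
Step 7: prey: 24+12-37=0; pred: 31+14-12=33
Step 8: prey: 0+0-0=0; pred: 33+0-13=20
Step 9: prey: 0+0-0=0; pred: 20+0-8=12
Step 10: prey: 0+0-0=0; pred: 12+0-4=8
Step 11: prey: 0+0-0=0; pred: 8+0-3=5
Step 12: prey: 0+0-0=0; pred: 5+0-2=3
Max prey = 54 at step 4

Answer: 54 4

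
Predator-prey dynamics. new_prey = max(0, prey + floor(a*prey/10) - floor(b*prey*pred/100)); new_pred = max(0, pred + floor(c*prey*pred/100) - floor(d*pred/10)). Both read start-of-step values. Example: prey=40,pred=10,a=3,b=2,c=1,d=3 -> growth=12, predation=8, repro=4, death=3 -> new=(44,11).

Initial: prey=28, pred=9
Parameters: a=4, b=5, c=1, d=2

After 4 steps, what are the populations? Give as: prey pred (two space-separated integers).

Answer: 19 10

Derivation:
Step 1: prey: 28+11-12=27; pred: 9+2-1=10
Step 2: prey: 27+10-13=24; pred: 10+2-2=10
Step 3: prey: 24+9-12=21; pred: 10+2-2=10
Step 4: prey: 21+8-10=19; pred: 10+2-2=10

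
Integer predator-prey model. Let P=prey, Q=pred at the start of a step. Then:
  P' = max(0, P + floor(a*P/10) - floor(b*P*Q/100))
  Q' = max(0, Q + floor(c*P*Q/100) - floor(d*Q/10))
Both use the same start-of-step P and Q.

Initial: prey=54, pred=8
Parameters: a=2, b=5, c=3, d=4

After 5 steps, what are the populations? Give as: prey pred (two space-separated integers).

Step 1: prey: 54+10-21=43; pred: 8+12-3=17
Step 2: prey: 43+8-36=15; pred: 17+21-6=32
Step 3: prey: 15+3-24=0; pred: 32+14-12=34
Step 4: prey: 0+0-0=0; pred: 34+0-13=21
Step 5: prey: 0+0-0=0; pred: 21+0-8=13

Answer: 0 13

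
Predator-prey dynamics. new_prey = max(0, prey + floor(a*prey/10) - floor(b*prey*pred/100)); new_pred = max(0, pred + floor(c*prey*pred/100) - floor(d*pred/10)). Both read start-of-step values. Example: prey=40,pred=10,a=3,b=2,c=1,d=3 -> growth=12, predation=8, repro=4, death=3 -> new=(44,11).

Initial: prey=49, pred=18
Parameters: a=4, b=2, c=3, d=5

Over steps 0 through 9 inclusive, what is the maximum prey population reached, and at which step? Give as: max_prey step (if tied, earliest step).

Answer: 51 1

Derivation:
Step 1: prey: 49+19-17=51; pred: 18+26-9=35
Step 2: prey: 51+20-35=36; pred: 35+53-17=71
Step 3: prey: 36+14-51=0; pred: 71+76-35=112
Step 4: prey: 0+0-0=0; pred: 112+0-56=56
Step 5: prey: 0+0-0=0; pred: 56+0-28=28
Step 6: prey: 0+0-0=0; pred: 28+0-14=14
Step 7: prey: 0+0-0=0; pred: 14+0-7=7
Step 8: prey: 0+0-0=0; pred: 7+0-3=4
Step 9: prey: 0+0-0=0; pred: 4+0-2=2
Max prey = 51 at step 1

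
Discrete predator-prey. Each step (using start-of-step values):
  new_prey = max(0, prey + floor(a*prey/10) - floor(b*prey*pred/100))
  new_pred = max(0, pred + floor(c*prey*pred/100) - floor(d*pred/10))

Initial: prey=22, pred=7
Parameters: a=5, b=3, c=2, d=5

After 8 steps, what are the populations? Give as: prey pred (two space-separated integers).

Step 1: prey: 22+11-4=29; pred: 7+3-3=7
Step 2: prey: 29+14-6=37; pred: 7+4-3=8
Step 3: prey: 37+18-8=47; pred: 8+5-4=9
Step 4: prey: 47+23-12=58; pred: 9+8-4=13
Step 5: prey: 58+29-22=65; pred: 13+15-6=22
Step 6: prey: 65+32-42=55; pred: 22+28-11=39
Step 7: prey: 55+27-64=18; pred: 39+42-19=62
Step 8: prey: 18+9-33=0; pred: 62+22-31=53

Answer: 0 53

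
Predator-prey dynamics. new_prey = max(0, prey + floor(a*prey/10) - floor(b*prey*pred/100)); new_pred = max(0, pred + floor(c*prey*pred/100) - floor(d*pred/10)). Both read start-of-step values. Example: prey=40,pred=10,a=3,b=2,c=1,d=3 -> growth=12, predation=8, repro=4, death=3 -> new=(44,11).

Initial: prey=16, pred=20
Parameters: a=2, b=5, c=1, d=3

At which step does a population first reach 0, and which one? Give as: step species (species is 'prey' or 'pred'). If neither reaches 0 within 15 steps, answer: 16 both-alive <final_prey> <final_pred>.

Step 1: prey: 16+3-16=3; pred: 20+3-6=17
Step 2: prey: 3+0-2=1; pred: 17+0-5=12
Step 3: prey: 1+0-0=1; pred: 12+0-3=9
Step 4: prey: 1+0-0=1; pred: 9+0-2=7
Step 5: prey: 1+0-0=1; pred: 7+0-2=5
Step 6: prey: 1+0-0=1; pred: 5+0-1=4
Step 7: prey: 1+0-0=1; pred: 4+0-1=3
Step 8: prey: 1+0-0=1; pred: 3+0-0=3
Steps 9-15: state stable at prey=1, pred=3 (no change)
No extinction within 15 steps

Answer: 16 both-alive 1 3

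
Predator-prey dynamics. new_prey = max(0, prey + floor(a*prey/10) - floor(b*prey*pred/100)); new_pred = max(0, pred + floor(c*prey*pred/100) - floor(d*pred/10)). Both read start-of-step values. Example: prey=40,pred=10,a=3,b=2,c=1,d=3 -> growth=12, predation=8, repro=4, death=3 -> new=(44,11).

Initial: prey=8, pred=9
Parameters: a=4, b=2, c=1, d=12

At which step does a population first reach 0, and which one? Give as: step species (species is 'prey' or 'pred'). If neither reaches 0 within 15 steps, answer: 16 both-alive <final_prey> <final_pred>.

Answer: 1 pred

Derivation:
Step 1: prey: 8+3-1=10; pred: 9+0-10=0
First extinction: pred at step 1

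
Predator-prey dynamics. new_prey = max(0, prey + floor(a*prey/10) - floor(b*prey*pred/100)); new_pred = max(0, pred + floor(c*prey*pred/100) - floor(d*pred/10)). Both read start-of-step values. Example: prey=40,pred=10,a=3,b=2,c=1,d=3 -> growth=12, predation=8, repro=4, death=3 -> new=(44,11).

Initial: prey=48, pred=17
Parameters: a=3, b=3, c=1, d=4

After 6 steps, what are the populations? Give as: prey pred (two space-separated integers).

Step 1: prey: 48+14-24=38; pred: 17+8-6=19
Step 2: prey: 38+11-21=28; pred: 19+7-7=19
Step 3: prey: 28+8-15=21; pred: 19+5-7=17
Step 4: prey: 21+6-10=17; pred: 17+3-6=14
Step 5: prey: 17+5-7=15; pred: 14+2-5=11
Step 6: prey: 15+4-4=15; pred: 11+1-4=8

Answer: 15 8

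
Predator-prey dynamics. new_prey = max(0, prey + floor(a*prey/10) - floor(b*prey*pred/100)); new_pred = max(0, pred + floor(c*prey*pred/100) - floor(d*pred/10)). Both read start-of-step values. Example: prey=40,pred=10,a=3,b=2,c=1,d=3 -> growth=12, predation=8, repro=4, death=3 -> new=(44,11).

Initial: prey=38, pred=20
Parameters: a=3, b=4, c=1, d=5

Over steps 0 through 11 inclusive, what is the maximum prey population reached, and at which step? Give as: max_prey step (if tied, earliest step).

Step 1: prey: 38+11-30=19; pred: 20+7-10=17
Step 2: prey: 19+5-12=12; pred: 17+3-8=12
Step 3: prey: 12+3-5=10; pred: 12+1-6=7
Step 4: prey: 10+3-2=11; pred: 7+0-3=4
Step 5: prey: 11+3-1=13; pred: 4+0-2=2
Step 6: prey: 13+3-1=15; pred: 2+0-1=1
Step 7: prey: 15+4-0=19; pred: 1+0-0=1
Step 8: prey: 19+5-0=24; pred: 1+0-0=1
Step 9: prey: 24+7-0=31; pred: 1+0-0=1
Step 10: prey: 31+9-1=39; pred: 1+0-0=1
Step 11: prey: 39+11-1=49; pred: 1+0-0=1
Max prey = 49 at step 11

Answer: 49 11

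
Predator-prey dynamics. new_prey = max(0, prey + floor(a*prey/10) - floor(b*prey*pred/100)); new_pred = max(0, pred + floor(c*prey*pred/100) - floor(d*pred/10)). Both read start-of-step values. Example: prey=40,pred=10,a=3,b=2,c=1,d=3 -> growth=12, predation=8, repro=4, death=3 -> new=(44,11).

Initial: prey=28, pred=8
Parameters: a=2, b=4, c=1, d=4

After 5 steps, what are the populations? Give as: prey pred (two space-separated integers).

Step 1: prey: 28+5-8=25; pred: 8+2-3=7
Step 2: prey: 25+5-7=23; pred: 7+1-2=6
Step 3: prey: 23+4-5=22; pred: 6+1-2=5
Step 4: prey: 22+4-4=22; pred: 5+1-2=4
Step 5: prey: 22+4-3=23; pred: 4+0-1=3

Answer: 23 3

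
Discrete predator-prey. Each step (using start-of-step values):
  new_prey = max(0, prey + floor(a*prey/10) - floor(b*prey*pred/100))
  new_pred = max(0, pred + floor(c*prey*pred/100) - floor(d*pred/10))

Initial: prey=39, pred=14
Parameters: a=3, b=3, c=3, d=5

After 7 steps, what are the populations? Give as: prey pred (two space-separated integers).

Step 1: prey: 39+11-16=34; pred: 14+16-7=23
Step 2: prey: 34+10-23=21; pred: 23+23-11=35
Step 3: prey: 21+6-22=5; pred: 35+22-17=40
Step 4: prey: 5+1-6=0; pred: 40+6-20=26
Step 5: prey: 0+0-0=0; pred: 26+0-13=13
Step 6: prey: 0+0-0=0; pred: 13+0-6=7
Step 7: prey: 0+0-0=0; pred: 7+0-3=4

Answer: 0 4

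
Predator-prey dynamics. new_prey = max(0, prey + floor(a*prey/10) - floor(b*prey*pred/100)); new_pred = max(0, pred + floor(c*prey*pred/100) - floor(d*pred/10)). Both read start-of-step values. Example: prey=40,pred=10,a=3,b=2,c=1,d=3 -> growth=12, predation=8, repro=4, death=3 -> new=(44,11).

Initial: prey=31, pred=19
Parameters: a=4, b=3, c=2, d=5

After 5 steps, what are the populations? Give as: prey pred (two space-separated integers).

Answer: 12 12

Derivation:
Step 1: prey: 31+12-17=26; pred: 19+11-9=21
Step 2: prey: 26+10-16=20; pred: 21+10-10=21
Step 3: prey: 20+8-12=16; pred: 21+8-10=19
Step 4: prey: 16+6-9=13; pred: 19+6-9=16
Step 5: prey: 13+5-6=12; pred: 16+4-8=12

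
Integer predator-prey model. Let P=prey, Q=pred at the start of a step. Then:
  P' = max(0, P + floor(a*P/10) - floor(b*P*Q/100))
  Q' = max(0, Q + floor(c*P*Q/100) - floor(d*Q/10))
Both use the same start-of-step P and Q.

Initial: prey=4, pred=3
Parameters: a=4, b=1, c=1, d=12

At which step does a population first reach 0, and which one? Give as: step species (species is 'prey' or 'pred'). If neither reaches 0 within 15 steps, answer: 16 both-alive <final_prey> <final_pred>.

Answer: 1 pred

Derivation:
Step 1: prey: 4+1-0=5; pred: 3+0-3=0
First extinction: pred at step 1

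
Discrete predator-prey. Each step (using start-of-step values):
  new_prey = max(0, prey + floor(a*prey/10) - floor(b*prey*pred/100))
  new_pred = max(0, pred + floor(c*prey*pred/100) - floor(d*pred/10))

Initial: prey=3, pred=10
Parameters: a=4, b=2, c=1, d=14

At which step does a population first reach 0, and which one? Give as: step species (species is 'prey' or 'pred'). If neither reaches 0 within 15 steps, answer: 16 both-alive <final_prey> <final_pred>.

Answer: 1 pred

Derivation:
Step 1: prey: 3+1-0=4; pred: 10+0-14=0
First extinction: pred at step 1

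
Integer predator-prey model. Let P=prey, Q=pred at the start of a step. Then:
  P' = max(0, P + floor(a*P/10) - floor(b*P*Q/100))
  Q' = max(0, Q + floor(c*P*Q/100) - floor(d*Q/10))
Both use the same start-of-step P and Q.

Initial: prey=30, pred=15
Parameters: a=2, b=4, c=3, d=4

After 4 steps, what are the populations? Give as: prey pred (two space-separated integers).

Step 1: prey: 30+6-18=18; pred: 15+13-6=22
Step 2: prey: 18+3-15=6; pred: 22+11-8=25
Step 3: prey: 6+1-6=1; pred: 25+4-10=19
Step 4: prey: 1+0-0=1; pred: 19+0-7=12

Answer: 1 12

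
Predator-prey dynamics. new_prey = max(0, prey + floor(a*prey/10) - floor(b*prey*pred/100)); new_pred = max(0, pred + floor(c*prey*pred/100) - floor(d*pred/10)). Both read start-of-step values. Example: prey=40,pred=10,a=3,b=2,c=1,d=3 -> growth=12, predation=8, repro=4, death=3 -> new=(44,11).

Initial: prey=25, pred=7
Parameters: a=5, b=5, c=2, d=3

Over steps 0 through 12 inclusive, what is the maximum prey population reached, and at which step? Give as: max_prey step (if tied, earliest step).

Step 1: prey: 25+12-8=29; pred: 7+3-2=8
Step 2: prey: 29+14-11=32; pred: 8+4-2=10
Step 3: prey: 32+16-16=32; pred: 10+6-3=13
Step 4: prey: 32+16-20=28; pred: 13+8-3=18
Step 5: prey: 28+14-25=17; pred: 18+10-5=23
Step 6: prey: 17+8-19=6; pred: 23+7-6=24
Step 7: prey: 6+3-7=2; pred: 24+2-7=19
Step 8: prey: 2+1-1=2; pred: 19+0-5=14
Step 9: prey: 2+1-1=2; pred: 14+0-4=10
Step 10: prey: 2+1-1=2; pred: 10+0-3=7
Step 11: prey: 2+1-0=3; pred: 7+0-2=5
Step 12: prey: 3+1-0=4; pred: 5+0-1=4
Max prey = 32 at step 2

Answer: 32 2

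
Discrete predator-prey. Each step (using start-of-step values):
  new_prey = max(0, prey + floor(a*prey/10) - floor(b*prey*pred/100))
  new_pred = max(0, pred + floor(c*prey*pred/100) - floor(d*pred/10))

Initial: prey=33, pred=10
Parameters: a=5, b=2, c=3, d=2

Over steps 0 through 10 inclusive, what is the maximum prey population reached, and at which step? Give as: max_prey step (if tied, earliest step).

Step 1: prey: 33+16-6=43; pred: 10+9-2=17
Step 2: prey: 43+21-14=50; pred: 17+21-3=35
Step 3: prey: 50+25-35=40; pred: 35+52-7=80
Step 4: prey: 40+20-64=0; pred: 80+96-16=160
Step 5: prey: 0+0-0=0; pred: 160+0-32=128
Step 6: prey: 0+0-0=0; pred: 128+0-25=103
Step 7: prey: 0+0-0=0; pred: 103+0-20=83
Step 8: prey: 0+0-0=0; pred: 83+0-16=67
Step 9: prey: 0+0-0=0; pred: 67+0-13=54
Step 10: prey: 0+0-0=0; pred: 54+0-10=44
Max prey = 50 at step 2

Answer: 50 2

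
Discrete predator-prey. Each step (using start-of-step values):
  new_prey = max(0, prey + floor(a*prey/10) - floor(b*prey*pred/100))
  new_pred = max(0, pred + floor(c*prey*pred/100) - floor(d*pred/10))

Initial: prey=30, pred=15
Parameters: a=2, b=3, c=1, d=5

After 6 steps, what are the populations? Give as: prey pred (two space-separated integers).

Answer: 24 1

Derivation:
Step 1: prey: 30+6-13=23; pred: 15+4-7=12
Step 2: prey: 23+4-8=19; pred: 12+2-6=8
Step 3: prey: 19+3-4=18; pred: 8+1-4=5
Step 4: prey: 18+3-2=19; pred: 5+0-2=3
Step 5: prey: 19+3-1=21; pred: 3+0-1=2
Step 6: prey: 21+4-1=24; pred: 2+0-1=1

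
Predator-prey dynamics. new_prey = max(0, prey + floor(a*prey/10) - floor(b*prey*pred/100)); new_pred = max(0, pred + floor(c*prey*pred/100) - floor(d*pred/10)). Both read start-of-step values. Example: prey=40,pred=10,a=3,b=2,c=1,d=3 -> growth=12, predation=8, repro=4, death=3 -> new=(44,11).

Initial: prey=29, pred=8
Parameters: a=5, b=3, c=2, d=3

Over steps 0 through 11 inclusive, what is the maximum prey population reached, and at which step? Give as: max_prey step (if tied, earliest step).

Step 1: prey: 29+14-6=37; pred: 8+4-2=10
Step 2: prey: 37+18-11=44; pred: 10+7-3=14
Step 3: prey: 44+22-18=48; pred: 14+12-4=22
Step 4: prey: 48+24-31=41; pred: 22+21-6=37
Step 5: prey: 41+20-45=16; pred: 37+30-11=56
Step 6: prey: 16+8-26=0; pred: 56+17-16=57
Step 7: prey: 0+0-0=0; pred: 57+0-17=40
Step 8: prey: 0+0-0=0; pred: 40+0-12=28
Step 9: prey: 0+0-0=0; pred: 28+0-8=20
Step 10: prey: 0+0-0=0; pred: 20+0-6=14
Step 11: prey: 0+0-0=0; pred: 14+0-4=10
Max prey = 48 at step 3

Answer: 48 3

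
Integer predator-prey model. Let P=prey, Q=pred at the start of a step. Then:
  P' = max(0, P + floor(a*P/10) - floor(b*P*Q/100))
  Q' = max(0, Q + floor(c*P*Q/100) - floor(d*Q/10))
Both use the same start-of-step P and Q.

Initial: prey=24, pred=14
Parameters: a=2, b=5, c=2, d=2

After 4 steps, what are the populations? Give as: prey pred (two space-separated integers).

Answer: 1 14

Derivation:
Step 1: prey: 24+4-16=12; pred: 14+6-2=18
Step 2: prey: 12+2-10=4; pred: 18+4-3=19
Step 3: prey: 4+0-3=1; pred: 19+1-3=17
Step 4: prey: 1+0-0=1; pred: 17+0-3=14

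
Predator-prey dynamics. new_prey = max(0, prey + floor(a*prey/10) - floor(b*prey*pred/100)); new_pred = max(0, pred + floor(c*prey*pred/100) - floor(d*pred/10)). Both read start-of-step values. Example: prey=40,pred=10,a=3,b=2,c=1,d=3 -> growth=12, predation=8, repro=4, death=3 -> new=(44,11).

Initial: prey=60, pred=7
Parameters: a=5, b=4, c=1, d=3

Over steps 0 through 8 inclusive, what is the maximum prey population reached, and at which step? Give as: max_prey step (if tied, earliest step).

Step 1: prey: 60+30-16=74; pred: 7+4-2=9
Step 2: prey: 74+37-26=85; pred: 9+6-2=13
Step 3: prey: 85+42-44=83; pred: 13+11-3=21
Step 4: prey: 83+41-69=55; pred: 21+17-6=32
Step 5: prey: 55+27-70=12; pred: 32+17-9=40
Step 6: prey: 12+6-19=0; pred: 40+4-12=32
Step 7: prey: 0+0-0=0; pred: 32+0-9=23
Step 8: prey: 0+0-0=0; pred: 23+0-6=17
Max prey = 85 at step 2

Answer: 85 2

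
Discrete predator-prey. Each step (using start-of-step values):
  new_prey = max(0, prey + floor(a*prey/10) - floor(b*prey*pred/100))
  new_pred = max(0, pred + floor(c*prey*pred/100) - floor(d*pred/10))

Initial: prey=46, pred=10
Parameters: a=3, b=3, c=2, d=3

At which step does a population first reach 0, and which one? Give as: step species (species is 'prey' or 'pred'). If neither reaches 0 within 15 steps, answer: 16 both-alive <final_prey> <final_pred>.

Step 1: prey: 46+13-13=46; pred: 10+9-3=16
Step 2: prey: 46+13-22=37; pred: 16+14-4=26
Step 3: prey: 37+11-28=20; pred: 26+19-7=38
Step 4: prey: 20+6-22=4; pred: 38+15-11=42
Step 5: prey: 4+1-5=0; pred: 42+3-12=33
First extinction: prey at step 5

Answer: 5 prey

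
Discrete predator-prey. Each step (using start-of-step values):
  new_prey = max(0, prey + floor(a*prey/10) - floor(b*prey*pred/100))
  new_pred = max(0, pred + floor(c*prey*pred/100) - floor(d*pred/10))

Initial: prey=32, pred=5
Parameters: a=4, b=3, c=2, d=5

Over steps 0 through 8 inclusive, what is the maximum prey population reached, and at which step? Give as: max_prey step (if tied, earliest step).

Step 1: prey: 32+12-4=40; pred: 5+3-2=6
Step 2: prey: 40+16-7=49; pred: 6+4-3=7
Step 3: prey: 49+19-10=58; pred: 7+6-3=10
Step 4: prey: 58+23-17=64; pred: 10+11-5=16
Step 5: prey: 64+25-30=59; pred: 16+20-8=28
Step 6: prey: 59+23-49=33; pred: 28+33-14=47
Step 7: prey: 33+13-46=0; pred: 47+31-23=55
Step 8: prey: 0+0-0=0; pred: 55+0-27=28
Max prey = 64 at step 4

Answer: 64 4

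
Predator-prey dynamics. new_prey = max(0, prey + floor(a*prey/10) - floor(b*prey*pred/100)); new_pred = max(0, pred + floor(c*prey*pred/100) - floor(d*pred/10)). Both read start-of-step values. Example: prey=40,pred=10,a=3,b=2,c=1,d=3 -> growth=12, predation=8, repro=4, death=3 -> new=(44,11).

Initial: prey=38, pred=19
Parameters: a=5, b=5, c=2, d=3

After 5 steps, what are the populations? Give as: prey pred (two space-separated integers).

Answer: 0 12

Derivation:
Step 1: prey: 38+19-36=21; pred: 19+14-5=28
Step 2: prey: 21+10-29=2; pred: 28+11-8=31
Step 3: prey: 2+1-3=0; pred: 31+1-9=23
Step 4: prey: 0+0-0=0; pred: 23+0-6=17
Step 5: prey: 0+0-0=0; pred: 17+0-5=12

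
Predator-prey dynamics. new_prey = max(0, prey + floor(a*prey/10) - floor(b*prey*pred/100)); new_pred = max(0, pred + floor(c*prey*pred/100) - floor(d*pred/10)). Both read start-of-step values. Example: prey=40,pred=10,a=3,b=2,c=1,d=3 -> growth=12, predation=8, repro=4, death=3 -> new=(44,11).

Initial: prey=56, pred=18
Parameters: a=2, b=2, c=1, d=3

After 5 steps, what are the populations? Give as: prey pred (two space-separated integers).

Answer: 11 22

Derivation:
Step 1: prey: 56+11-20=47; pred: 18+10-5=23
Step 2: prey: 47+9-21=35; pred: 23+10-6=27
Step 3: prey: 35+7-18=24; pred: 27+9-8=28
Step 4: prey: 24+4-13=15; pred: 28+6-8=26
Step 5: prey: 15+3-7=11; pred: 26+3-7=22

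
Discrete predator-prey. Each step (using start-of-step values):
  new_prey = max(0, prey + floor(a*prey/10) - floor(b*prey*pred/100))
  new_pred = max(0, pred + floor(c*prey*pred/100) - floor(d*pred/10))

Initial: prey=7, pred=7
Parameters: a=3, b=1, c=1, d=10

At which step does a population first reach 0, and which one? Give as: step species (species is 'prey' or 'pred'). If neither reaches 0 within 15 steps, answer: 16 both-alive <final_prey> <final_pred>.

Step 1: prey: 7+2-0=9; pred: 7+0-7=0
First extinction: pred at step 1

Answer: 1 pred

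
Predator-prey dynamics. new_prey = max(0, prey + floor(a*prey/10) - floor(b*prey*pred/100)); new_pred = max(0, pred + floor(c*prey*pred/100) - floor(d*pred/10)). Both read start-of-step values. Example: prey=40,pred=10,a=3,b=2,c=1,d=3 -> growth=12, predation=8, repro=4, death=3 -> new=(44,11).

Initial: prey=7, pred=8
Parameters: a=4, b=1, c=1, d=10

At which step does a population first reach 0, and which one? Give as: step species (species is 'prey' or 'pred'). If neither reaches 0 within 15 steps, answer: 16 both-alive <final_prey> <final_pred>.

Step 1: prey: 7+2-0=9; pred: 8+0-8=0
First extinction: pred at step 1

Answer: 1 pred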